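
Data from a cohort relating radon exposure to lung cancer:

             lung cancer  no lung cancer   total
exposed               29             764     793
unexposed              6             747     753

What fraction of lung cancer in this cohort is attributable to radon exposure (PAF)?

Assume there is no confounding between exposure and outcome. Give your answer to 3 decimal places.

PAF ≈ 0.648

p₁ = P(outcome | exposed) = 29/793 = 0.03657
p₀ = P(outcome | unexposed) = 6/753 = 0.0079681
Exposure prevalence π = 793/1546 = 0.51294; overall risk P(Y=1) = 0.022639.
Under exogeneity, PAF = [P(Y=1) − p₀]/P(Y=1).
PAF = (0.022639 − 0.0079681) / 0.022639 ≈ 0.6480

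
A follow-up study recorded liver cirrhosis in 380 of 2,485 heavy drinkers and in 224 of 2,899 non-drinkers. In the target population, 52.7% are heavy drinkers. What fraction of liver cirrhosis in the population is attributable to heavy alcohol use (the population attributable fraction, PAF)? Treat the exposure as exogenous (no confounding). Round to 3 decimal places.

p₁ = P(outcome | exposed) = 380/2485 = 0.15292
p₀ = P(outcome | unexposed) = 224/2899 = 0.077268
Overall risk P(Y=1) = π·p₁ + (1−π)·p₀ = 0.527×0.15292 + 0.473×0.077268 = 0.11714.
Under exogeneity, PAF = [P(Y=1) − p₀] / P(Y=1).
PAF = (0.11714 − 0.077268) / 0.11714 ≈ 0.3404

PAF ≈ 0.340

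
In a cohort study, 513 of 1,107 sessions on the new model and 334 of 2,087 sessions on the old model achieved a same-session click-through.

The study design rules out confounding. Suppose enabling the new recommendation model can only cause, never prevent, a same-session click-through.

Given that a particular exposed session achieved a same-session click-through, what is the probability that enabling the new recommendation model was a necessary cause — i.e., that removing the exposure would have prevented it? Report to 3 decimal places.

PN ≈ 0.655

p₁ = P(outcome | exposed) = 513/1107 = 0.46341
p₀ = P(outcome | unexposed) = 334/2087 = 0.16004
Under exogeneity and monotonicity, PN = (p₁ − p₀) / p₁.
PN = (0.46341 − 0.16004) / 0.46341 = 0.30338 / 0.46341 ≈ 0.6547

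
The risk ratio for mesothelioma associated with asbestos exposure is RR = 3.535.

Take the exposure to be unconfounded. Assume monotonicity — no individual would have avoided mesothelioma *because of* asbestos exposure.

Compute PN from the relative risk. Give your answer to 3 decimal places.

Under exogeneity and monotonicity, PN = (RR − 1) / RR = 1 − 1/RR.
PN = (3.535 − 1) / 3.535 = 2.535 / 3.535 ≈ 0.7171

PN ≈ 0.717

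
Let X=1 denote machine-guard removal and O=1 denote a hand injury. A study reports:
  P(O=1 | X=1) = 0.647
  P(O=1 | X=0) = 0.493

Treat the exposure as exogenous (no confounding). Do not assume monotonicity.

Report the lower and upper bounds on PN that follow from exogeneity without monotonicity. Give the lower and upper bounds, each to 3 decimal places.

Let p₁ = 0.647, p₀ = 0.493.
Under exogeneity alone the bounds on PN are max{0,(p₁−p₀)/p₁} ≤ PN ≤ min{1,(1−p₀)/p₁}.
  lower = (p₁ − p₀)/p₁ = 0.154 / 0.647 ≈ 0.2380
  upper = min{1, (1 − p₀)/p₁} = 0.507 / 0.647 ≈ 0.7836

0.238 ≤ PN ≤ 0.784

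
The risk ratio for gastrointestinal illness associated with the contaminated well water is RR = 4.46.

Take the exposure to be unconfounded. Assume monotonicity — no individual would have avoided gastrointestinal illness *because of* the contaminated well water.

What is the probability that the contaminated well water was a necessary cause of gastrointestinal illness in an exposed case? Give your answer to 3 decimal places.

Under exogeneity and monotonicity, PN = (RR − 1) / RR = 1 − 1/RR.
PN = (4.46 − 1) / 4.46 = 3.46 / 4.46 ≈ 0.7758

PN ≈ 0.776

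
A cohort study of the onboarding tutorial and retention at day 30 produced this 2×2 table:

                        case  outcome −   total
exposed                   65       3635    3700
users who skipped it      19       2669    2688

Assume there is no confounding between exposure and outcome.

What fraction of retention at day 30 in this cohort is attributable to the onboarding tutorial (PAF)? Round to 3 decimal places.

PAF ≈ 0.462

p₁ = P(outcome | exposed) = 65/3700 = 0.017568
p₀ = P(outcome | unexposed) = 19/2688 = 0.0070685
Exposure prevalence π = 3700/6388 = 0.57921; overall risk P(Y=1) = 0.01315.
Under exogeneity, PAF = [P(Y=1) − p₀]/P(Y=1).
PAF = (0.01315 − 0.0070685) / 0.01315 ≈ 0.4625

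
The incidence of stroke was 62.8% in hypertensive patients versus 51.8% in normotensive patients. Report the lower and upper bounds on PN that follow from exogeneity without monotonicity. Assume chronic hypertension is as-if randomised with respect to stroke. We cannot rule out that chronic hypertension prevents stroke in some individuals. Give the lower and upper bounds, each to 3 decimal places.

0.175 ≤ PN ≤ 0.768

p₁ = 0.628, p₀ = 0.518.
Under exogeneity alone the bounds on PN are max{0,(p₁−p₀)/p₁} ≤ PN ≤ min{1,(1−p₀)/p₁}.
  lower = (p₁ − p₀)/p₁ = 0.11 / 0.628 ≈ 0.1752
  upper = min{1, (1 − p₀)/p₁} = 0.482 / 0.628 ≈ 0.7675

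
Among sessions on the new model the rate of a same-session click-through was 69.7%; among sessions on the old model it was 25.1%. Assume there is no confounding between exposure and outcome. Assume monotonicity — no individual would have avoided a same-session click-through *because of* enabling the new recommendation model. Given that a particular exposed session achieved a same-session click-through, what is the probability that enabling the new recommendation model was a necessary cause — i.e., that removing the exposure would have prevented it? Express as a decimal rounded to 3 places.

PN ≈ 0.640

p₁ = 0.697, p₀ = 0.251.
Under exogeneity and monotonicity, PN = (p₁ − p₀) / p₁.
PN = (0.697 − 0.251) / 0.697 = 0.446 / 0.697 ≈ 0.6399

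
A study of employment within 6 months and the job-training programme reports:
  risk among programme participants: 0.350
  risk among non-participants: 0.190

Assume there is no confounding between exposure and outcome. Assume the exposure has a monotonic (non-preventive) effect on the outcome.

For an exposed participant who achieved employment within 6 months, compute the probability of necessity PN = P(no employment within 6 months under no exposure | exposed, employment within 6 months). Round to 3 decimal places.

PN ≈ 0.457

Let p₁ = 0.35, p₀ = 0.19.
Under exogeneity and monotonicity, PN = (p₁ − p₀) / p₁.
PN = (0.35 − 0.19) / 0.35 = 0.16 / 0.35 ≈ 0.4571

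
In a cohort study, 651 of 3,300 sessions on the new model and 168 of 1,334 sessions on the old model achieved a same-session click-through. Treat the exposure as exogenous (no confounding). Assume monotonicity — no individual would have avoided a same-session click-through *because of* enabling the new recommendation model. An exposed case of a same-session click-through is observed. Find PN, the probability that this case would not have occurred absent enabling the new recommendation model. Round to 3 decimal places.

PN ≈ 0.362

p₁ = P(outcome | exposed) = 651/3300 = 0.19727
p₀ = P(outcome | unexposed) = 168/1334 = 0.12594
Under exogeneity and monotonicity, PN = (p₁ − p₀) / p₁.
PN = (0.19727 − 0.12594) / 0.19727 = 0.071336 / 0.19727 ≈ 0.3616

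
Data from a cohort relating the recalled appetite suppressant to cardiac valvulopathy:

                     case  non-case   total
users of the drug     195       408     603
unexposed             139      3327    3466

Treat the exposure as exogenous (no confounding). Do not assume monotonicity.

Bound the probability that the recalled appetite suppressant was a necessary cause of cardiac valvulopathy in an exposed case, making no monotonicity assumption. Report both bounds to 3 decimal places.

0.876 ≤ PN ≤ 1.000

p₁ = P(outcome | exposed) = 195/603 = 0.32338
p₀ = P(outcome | unexposed) = 139/3466 = 0.040104
Under exogeneity alone the bounds on PN are max{0,(p₁−p₀)/p₁} ≤ PN ≤ min{1,(1−p₀)/p₁}.
  lower = (p₁ − p₀)/p₁ = 0.28328 / 0.32338 ≈ 0.8760
  upper = min{1, (1 − p₀)/p₁} = 0.9599 / 0.32338 ≈ 2.9683 → capped at 1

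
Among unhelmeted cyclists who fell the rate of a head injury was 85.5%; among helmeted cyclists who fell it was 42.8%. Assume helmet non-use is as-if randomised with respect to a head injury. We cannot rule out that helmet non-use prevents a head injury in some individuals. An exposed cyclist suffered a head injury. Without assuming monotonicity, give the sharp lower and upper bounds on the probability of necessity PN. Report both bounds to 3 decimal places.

0.499 ≤ PN ≤ 0.669

p₁ = 0.855, p₀ = 0.428.
Under exogeneity alone the bounds on PN are max{0,(p₁−p₀)/p₁} ≤ PN ≤ min{1,(1−p₀)/p₁}.
  lower = (p₁ − p₀)/p₁ = 0.427 / 0.855 ≈ 0.4994
  upper = min{1, (1 − p₀)/p₁} = 0.572 / 0.855 ≈ 0.6690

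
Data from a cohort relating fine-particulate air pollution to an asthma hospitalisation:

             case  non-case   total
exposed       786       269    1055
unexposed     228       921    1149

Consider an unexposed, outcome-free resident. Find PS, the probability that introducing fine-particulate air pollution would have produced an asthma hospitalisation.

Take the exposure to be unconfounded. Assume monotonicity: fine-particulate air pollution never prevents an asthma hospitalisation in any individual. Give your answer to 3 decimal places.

p₁ = P(outcome | exposed) = 786/1055 = 0.74502
p₀ = P(outcome | unexposed) = 228/1149 = 0.19843
Under exogeneity and monotonicity, PS = (p₁ − p₀) / (1 − p₀).
PS = (0.74502 − 0.19843) / (1 − 0.19843) = 0.54659 / 0.80157 ≈ 0.6819

PS ≈ 0.682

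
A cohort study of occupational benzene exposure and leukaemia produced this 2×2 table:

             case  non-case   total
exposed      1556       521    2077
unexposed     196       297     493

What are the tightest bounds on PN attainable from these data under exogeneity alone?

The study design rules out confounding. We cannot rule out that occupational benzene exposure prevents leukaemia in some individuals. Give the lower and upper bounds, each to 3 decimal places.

0.469 ≤ PN ≤ 0.804

p₁ = P(outcome | exposed) = 1556/2077 = 0.74916
p₀ = P(outcome | unexposed) = 196/493 = 0.39757
Under exogeneity alone the bounds on PN are max{0,(p₁−p₀)/p₁} ≤ PN ≤ min{1,(1−p₀)/p₁}.
  lower = (p₁ − p₀)/p₁ = 0.35159 / 0.74916 ≈ 0.4693
  upper = min{1, (1 − p₀)/p₁} = 0.60243 / 0.74916 ≈ 0.8041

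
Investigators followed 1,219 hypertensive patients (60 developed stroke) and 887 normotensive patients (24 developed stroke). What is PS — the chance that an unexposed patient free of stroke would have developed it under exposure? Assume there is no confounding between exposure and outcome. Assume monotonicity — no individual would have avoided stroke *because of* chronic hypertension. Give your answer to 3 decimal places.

PS ≈ 0.023

p₁ = P(outcome | exposed) = 60/1219 = 0.049221
p₀ = P(outcome | unexposed) = 24/887 = 0.027057
Under exogeneity and monotonicity, PS = (p₁ − p₀) / (1 − p₀).
PS = (0.049221 − 0.027057) / (1 − 0.027057) = 0.022163 / 0.97294 ≈ 0.0228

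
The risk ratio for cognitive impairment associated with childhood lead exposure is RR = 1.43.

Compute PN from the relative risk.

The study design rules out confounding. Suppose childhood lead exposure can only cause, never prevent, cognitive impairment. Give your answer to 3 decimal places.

Under exogeneity and monotonicity, PN = (RR − 1) / RR = 1 − 1/RR.
PN = (1.43 − 1) / 1.43 = 0.43 / 1.43 ≈ 0.3007

PN ≈ 0.301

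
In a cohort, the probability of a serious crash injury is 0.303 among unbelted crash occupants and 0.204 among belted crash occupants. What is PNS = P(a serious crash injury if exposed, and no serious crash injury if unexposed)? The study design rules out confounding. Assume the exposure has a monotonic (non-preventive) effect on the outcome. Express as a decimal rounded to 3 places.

PNS ≈ 0.099

Let p₁ = 0.303, p₀ = 0.204.
Under exogeneity and monotonicity, PNS = p₁ − p₀.
PNS = 0.303 − 0.204 = 0.099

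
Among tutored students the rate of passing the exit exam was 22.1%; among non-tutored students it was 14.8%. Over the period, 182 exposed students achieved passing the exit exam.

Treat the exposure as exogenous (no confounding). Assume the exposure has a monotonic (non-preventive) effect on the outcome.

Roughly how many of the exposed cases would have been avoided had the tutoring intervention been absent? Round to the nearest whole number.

p₁ = 0.221, p₀ = 0.148.
PN = (p₁ − p₀)/p₁ = (0.221 − 0.148) / 0.221 ≈ 0.33032.
Attributable cases ≈ PN × (exposed cases) = 0.33032 × 182 ≈ 60.12.

about 60 cases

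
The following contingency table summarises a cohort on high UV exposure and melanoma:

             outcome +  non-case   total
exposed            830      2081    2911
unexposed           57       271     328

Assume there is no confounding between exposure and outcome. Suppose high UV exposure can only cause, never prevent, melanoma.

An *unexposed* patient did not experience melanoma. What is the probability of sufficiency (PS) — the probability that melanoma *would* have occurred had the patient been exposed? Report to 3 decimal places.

PS ≈ 0.135

p₁ = P(outcome | exposed) = 830/2911 = 0.28513
p₀ = P(outcome | unexposed) = 57/328 = 0.17378
Under exogeneity and monotonicity, PS = (p₁ − p₀) / (1 − p₀).
PS = (0.28513 − 0.17378) / (1 − 0.17378) = 0.11134 / 0.82622 ≈ 0.1348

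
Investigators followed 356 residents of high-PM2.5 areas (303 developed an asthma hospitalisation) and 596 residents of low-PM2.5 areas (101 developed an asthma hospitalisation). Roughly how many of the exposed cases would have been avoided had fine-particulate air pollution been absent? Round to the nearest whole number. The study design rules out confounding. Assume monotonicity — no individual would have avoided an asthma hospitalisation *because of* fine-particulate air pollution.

p₁ = P(outcome | exposed) = 303/356 = 0.85112
p₀ = P(outcome | unexposed) = 101/596 = 0.16946
PN = (p₁ − p₀)/p₁ = (0.85112 − 0.16946) / 0.85112 ≈ 0.80089.
Attributable cases ≈ PN × (exposed cases) = 0.80089 × 303 ≈ 242.67.

about 243 cases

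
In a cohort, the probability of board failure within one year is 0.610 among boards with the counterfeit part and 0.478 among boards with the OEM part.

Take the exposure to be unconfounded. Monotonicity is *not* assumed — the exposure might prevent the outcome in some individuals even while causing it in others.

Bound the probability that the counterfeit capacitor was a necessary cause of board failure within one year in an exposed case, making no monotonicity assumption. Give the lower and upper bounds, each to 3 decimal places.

Let p₁ = 0.61, p₀ = 0.478.
Under exogeneity alone the bounds on PN are max{0,(p₁−p₀)/p₁} ≤ PN ≤ min{1,(1−p₀)/p₁}.
  lower = (p₁ − p₀)/p₁ = 0.132 / 0.61 ≈ 0.2164
  upper = min{1, (1 − p₀)/p₁} = 0.522 / 0.61 ≈ 0.8557

0.216 ≤ PN ≤ 0.856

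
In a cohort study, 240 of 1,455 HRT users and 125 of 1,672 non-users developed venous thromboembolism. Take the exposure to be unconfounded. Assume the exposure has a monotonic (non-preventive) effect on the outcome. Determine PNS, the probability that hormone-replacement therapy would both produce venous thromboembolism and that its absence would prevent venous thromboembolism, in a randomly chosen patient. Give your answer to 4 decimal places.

PNS ≈ 0.0902

p₁ = P(outcome | exposed) = 240/1455 = 0.16495
p₀ = P(outcome | unexposed) = 125/1672 = 0.074761
Under exogeneity and monotonicity, PNS = p₁ − p₀.
PNS = 0.16495 − 0.074761 = 0.090188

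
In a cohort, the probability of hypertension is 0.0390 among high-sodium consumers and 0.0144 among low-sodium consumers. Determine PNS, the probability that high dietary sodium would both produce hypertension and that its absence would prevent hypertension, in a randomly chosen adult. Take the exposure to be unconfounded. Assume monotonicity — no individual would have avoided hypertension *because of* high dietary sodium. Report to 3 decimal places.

Let p₁ = 0.039, p₀ = 0.0144.
Under exogeneity and monotonicity, PNS = p₁ − p₀.
PNS = 0.039 − 0.0144 = 0.0246

PNS ≈ 0.025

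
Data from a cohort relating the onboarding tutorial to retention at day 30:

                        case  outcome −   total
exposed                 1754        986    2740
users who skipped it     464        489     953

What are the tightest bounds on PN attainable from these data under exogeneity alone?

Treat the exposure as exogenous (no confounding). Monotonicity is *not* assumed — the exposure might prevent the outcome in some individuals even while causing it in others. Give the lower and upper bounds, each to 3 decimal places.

p₁ = P(outcome | exposed) = 1754/2740 = 0.64015
p₀ = P(outcome | unexposed) = 464/953 = 0.48688
Under exogeneity alone the bounds on PN are max{0,(p₁−p₀)/p₁} ≤ PN ≤ min{1,(1−p₀)/p₁}.
  lower = (p₁ − p₀)/p₁ = 0.15326 / 0.64015 ≈ 0.2394
  upper = min{1, (1 − p₀)/p₁} = 0.51312 / 0.64015 ≈ 0.8016

0.239 ≤ PN ≤ 0.802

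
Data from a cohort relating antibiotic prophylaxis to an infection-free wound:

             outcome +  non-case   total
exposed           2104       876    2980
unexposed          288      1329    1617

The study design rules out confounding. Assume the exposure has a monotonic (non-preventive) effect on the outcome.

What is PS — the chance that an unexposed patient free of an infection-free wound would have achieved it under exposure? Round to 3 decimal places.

PS ≈ 0.642

p₁ = P(outcome | exposed) = 2104/2980 = 0.70604
p₀ = P(outcome | unexposed) = 288/1617 = 0.17811
Under exogeneity and monotonicity, PS = (p₁ − p₀)/(1 − p₀).
PS = (0.70604 − 0.17811) / 0.82189 ≈ 0.6423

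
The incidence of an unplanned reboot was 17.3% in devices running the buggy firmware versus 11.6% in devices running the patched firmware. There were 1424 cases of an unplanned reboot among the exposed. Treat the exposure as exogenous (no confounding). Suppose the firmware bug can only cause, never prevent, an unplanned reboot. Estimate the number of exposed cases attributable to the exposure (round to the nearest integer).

about 469 cases

p₁ = 0.173, p₀ = 0.116.
PN = (p₁ − p₀)/p₁ = (0.173 − 0.116) / 0.173 ≈ 0.32948.
Attributable cases ≈ PN × (exposed cases) = 0.32948 × 1424 ≈ 469.18.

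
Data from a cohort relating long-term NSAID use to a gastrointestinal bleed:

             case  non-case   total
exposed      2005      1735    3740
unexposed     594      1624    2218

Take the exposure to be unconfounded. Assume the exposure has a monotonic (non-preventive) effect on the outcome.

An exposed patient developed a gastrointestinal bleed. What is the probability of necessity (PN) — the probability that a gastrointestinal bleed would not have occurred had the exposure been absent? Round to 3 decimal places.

p₁ = P(outcome | exposed) = 2005/3740 = 0.5361
p₀ = P(outcome | unexposed) = 594/2218 = 0.26781
Under exogeneity and monotonicity, PN = (p₁ − p₀)/p₁.
PN = (0.5361 − 0.26781) / 0.5361 ≈ 0.5004

PN ≈ 0.500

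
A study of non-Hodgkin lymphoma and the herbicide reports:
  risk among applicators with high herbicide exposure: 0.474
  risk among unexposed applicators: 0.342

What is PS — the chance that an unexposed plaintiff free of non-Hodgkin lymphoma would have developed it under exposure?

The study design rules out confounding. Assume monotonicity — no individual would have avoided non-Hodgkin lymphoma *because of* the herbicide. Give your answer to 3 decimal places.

PS ≈ 0.201

Let p₁ = 0.474, p₀ = 0.342.
Under exogeneity and monotonicity, PS = (p₁ − p₀) / (1 − p₀).
PS = (0.474 − 0.342) / (1 − 0.342) = 0.132 / 0.658 ≈ 0.2006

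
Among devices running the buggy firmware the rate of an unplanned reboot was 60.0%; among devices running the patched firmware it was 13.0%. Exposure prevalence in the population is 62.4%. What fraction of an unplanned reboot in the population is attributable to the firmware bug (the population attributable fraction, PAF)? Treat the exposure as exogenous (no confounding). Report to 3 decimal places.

PAF ≈ 0.693

p₁ = 0.6, p₀ = 0.13.
Overall risk P(Y=1) = π·p₁ + (1−π)·p₀ = 0.624×0.6 + 0.376×0.13 = 0.42328.
Under exogeneity, PAF = [P(Y=1) − p₀] / P(Y=1).
PAF = (0.42328 − 0.13) / 0.42328 ≈ 0.6929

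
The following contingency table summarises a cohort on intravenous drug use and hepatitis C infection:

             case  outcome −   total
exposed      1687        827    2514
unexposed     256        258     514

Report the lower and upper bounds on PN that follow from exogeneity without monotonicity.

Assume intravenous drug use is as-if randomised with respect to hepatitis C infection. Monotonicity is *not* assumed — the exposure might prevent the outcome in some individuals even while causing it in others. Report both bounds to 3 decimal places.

p₁ = P(outcome | exposed) = 1687/2514 = 0.67104
p₀ = P(outcome | unexposed) = 256/514 = 0.49805
Under exogeneity alone the bounds on PN are max{0,(p₁−p₀)/p₁} ≤ PN ≤ min{1,(1−p₀)/p₁}.
  lower = (p₁ − p₀)/p₁ = 0.17299 / 0.67104 ≈ 0.2578
  upper = min{1, (1 − p₀)/p₁} = 0.50195 / 0.67104 ≈ 0.7480

0.258 ≤ PN ≤ 0.748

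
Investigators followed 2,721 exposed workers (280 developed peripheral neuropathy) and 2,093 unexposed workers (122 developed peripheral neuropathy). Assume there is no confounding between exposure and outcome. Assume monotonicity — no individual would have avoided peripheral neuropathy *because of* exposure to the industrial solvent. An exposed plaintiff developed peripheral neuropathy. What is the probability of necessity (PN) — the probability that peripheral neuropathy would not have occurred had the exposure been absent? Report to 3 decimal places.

PN ≈ 0.434

p₁ = P(outcome | exposed) = 280/2721 = 0.1029
p₀ = P(outcome | unexposed) = 122/2093 = 0.05829
Under exogeneity and monotonicity, PN = (p₁ − p₀) / p₁.
PN = (0.1029 − 0.05829) / 0.1029 = 0.044614 / 0.1029 ≈ 0.4336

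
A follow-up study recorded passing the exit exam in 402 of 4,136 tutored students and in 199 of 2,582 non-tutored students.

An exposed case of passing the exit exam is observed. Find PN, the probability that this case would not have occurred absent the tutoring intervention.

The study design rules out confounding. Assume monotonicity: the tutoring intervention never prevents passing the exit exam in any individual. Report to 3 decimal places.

PN ≈ 0.207

p₁ = P(outcome | exposed) = 402/4136 = 0.097195
p₀ = P(outcome | unexposed) = 199/2582 = 0.077072
Under exogeneity and monotonicity, PN = (p₁ − p₀) / p₁.
PN = (0.097195 − 0.077072) / 0.097195 = 0.020123 / 0.097195 ≈ 0.2070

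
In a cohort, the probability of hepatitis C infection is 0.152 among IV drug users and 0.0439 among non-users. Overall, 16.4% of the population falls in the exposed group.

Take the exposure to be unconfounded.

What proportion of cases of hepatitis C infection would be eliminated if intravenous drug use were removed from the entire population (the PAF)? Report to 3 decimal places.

PAF ≈ 0.288

Let p₁ = 0.152, p₀ = 0.0439.
Overall risk P(Y=1) = π·p₁ + (1−π)·p₀ = 0.164×0.152 + 0.836×0.0439 = 0.061628.
Under exogeneity, PAF = [P(Y=1) − p₀] / P(Y=1).
PAF = (0.061628 − 0.0439) / 0.061628 ≈ 0.2877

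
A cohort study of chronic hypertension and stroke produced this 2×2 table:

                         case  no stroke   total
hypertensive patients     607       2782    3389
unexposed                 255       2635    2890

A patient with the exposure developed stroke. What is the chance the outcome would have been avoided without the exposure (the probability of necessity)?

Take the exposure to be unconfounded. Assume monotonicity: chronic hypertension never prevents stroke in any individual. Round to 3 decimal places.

PN ≈ 0.507

p₁ = P(outcome | exposed) = 607/3389 = 0.17911
p₀ = P(outcome | unexposed) = 255/2890 = 0.088235
Under exogeneity and monotonicity, PN = (p₁ − p₀) / p₁.
PN = (0.17911 − 0.088235) / 0.17911 = 0.090874 / 0.17911 ≈ 0.5074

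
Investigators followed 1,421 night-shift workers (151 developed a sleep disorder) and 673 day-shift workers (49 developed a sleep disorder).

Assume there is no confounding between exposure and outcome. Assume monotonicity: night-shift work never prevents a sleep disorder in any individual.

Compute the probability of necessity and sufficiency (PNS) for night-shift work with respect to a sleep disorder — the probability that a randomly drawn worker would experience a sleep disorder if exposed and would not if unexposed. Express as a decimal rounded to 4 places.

PNS ≈ 0.0335

p₁ = P(outcome | exposed) = 151/1421 = 0.10626
p₀ = P(outcome | unexposed) = 49/673 = 0.072808
Under exogeneity and monotonicity, PNS = p₁ − p₀.
PNS = 0.10626 − 0.072808 = 0.033455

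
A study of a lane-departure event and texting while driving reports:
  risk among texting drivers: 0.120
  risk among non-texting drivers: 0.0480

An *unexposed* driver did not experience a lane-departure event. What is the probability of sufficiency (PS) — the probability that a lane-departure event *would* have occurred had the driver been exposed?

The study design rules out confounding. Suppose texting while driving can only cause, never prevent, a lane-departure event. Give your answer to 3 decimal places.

Let p₁ = 0.12, p₀ = 0.048.
Under exogeneity and monotonicity, PS = (p₁ − p₀) / (1 − p₀).
PS = (0.12 − 0.048) / (1 − 0.048) = 0.072 / 0.952 ≈ 0.0756

PS ≈ 0.076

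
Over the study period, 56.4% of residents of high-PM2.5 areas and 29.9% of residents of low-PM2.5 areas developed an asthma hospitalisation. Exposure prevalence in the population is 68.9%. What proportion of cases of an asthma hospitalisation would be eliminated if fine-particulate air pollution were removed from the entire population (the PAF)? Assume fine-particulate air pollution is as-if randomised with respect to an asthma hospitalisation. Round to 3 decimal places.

PAF ≈ 0.379

p₁ = 0.564, p₀ = 0.299.
Overall risk P(Y=1) = π·p₁ + (1−π)·p₀ = 0.689×0.564 + 0.311×0.299 = 0.48158.
Under exogeneity, PAF = [P(Y=1) − p₀] / P(Y=1).
PAF = (0.48158 − 0.299) / 0.48158 ≈ 0.3791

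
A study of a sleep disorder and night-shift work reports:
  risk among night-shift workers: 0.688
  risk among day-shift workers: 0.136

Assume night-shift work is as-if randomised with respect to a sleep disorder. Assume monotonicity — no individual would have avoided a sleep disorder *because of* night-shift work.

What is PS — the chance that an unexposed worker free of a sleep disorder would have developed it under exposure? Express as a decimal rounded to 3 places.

PS ≈ 0.639

Let p₁ = 0.688, p₀ = 0.136.
Under exogeneity and monotonicity, PS = (p₁ − p₀) / (1 − p₀).
PS = (0.688 − 0.136) / (1 − 0.136) = 0.552 / 0.864 ≈ 0.6389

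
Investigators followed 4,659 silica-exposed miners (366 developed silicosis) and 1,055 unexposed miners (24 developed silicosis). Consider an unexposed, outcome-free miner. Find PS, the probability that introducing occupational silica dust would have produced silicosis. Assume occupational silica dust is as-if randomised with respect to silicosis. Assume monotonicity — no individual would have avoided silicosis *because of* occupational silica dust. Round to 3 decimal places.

p₁ = P(outcome | exposed) = 366/4659 = 0.078558
p₀ = P(outcome | unexposed) = 24/1055 = 0.022749
Under exogeneity and monotonicity, PS = (p₁ − p₀) / (1 − p₀).
PS = (0.078558 − 0.022749) / (1 − 0.022749) = 0.055809 / 0.97725 ≈ 0.0571

PS ≈ 0.057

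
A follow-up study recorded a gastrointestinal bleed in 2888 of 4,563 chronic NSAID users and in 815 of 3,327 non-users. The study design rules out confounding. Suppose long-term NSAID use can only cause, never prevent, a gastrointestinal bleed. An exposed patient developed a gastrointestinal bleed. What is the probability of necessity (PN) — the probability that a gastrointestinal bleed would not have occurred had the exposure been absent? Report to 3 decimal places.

p₁ = P(outcome | exposed) = 2888/4563 = 0.63292
p₀ = P(outcome | unexposed) = 815/3327 = 0.24497
Under exogeneity and monotonicity, PN = (p₁ − p₀) / p₁.
PN = (0.63292 − 0.24497) / 0.63292 = 0.38795 / 0.63292 ≈ 0.6130

PN ≈ 0.613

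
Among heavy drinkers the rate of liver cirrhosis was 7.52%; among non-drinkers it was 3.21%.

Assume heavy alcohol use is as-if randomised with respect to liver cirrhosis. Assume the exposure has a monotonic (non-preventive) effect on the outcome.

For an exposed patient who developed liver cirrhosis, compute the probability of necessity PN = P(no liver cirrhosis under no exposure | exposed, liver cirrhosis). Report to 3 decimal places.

p₁ = 0.0752, p₀ = 0.0321.
Under exogeneity and monotonicity, PN = (p₁ − p₀) / p₁.
PN = (0.0752 − 0.0321) / 0.0752 = 0.0431 / 0.0752 ≈ 0.5731

PN ≈ 0.573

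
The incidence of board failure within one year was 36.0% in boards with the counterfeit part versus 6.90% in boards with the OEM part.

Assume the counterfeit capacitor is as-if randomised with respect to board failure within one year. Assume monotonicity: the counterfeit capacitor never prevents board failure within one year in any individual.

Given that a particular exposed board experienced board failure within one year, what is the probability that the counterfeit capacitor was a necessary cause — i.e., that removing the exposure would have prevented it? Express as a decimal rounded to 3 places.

p₁ = 0.36, p₀ = 0.069.
Under exogeneity and monotonicity, PN = (p₁ − p₀) / p₁.
PN = (0.36 − 0.069) / 0.36 = 0.291 / 0.36 ≈ 0.8083

PN ≈ 0.808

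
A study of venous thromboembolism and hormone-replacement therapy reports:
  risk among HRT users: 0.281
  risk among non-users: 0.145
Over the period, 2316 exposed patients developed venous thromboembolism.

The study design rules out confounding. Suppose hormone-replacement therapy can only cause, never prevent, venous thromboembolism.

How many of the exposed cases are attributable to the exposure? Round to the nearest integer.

about 1121 cases

Let p₁ = 0.281, p₀ = 0.145.
PN = (p₁ − p₀)/p₁ = (0.281 − 0.145) / 0.281 ≈ 0.48399.
Attributable cases ≈ PN × (exposed cases) = 0.48399 × 2316 ≈ 1120.91.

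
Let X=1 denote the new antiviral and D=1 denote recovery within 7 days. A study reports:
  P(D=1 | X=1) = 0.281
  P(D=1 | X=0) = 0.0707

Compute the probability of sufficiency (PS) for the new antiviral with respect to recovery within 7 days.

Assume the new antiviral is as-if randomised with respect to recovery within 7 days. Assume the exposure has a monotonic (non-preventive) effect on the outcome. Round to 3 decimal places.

PS ≈ 0.226

Let p₁ = 0.281, p₀ = 0.0707.
Under exogeneity and monotonicity, PS = (p₁ − p₀) / (1 − p₀).
PS = (0.281 − 0.0707) / (1 − 0.0707) = 0.2103 / 0.9293 ≈ 0.2263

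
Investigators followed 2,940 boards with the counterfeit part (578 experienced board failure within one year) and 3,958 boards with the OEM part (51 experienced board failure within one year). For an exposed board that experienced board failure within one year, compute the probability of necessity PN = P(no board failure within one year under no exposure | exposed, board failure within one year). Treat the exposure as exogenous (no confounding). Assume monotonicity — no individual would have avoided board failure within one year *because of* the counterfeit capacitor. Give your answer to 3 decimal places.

PN ≈ 0.934

p₁ = P(outcome | exposed) = 578/2940 = 0.1966
p₀ = P(outcome | unexposed) = 51/3958 = 0.012885
Under exogeneity and monotonicity, PN = (p₁ − p₀) / p₁.
PN = (0.1966 − 0.012885) / 0.1966 = 0.18371 / 0.1966 ≈ 0.9345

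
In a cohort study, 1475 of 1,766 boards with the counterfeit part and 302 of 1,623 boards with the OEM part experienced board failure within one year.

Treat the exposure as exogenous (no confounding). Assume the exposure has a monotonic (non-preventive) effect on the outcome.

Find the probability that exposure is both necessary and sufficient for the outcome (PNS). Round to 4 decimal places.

PNS ≈ 0.6491

p₁ = P(outcome | exposed) = 1475/1766 = 0.83522
p₀ = P(outcome | unexposed) = 302/1623 = 0.18608
Under exogeneity and monotonicity, PNS = p₁ − p₀.
PNS = 0.83522 − 0.18608 = 0.64915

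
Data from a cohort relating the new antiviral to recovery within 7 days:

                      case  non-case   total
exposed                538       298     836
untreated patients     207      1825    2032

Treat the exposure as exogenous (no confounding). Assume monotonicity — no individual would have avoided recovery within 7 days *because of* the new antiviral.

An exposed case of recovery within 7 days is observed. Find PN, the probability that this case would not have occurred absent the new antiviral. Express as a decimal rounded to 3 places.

p₁ = P(outcome | exposed) = 538/836 = 0.64354
p₀ = P(outcome | unexposed) = 207/2032 = 0.10187
Under exogeneity and monotonicity, PN = (p₁ − p₀)/p₁.
PN = (0.64354 − 0.10187) / 0.64354 ≈ 0.8417

PN ≈ 0.842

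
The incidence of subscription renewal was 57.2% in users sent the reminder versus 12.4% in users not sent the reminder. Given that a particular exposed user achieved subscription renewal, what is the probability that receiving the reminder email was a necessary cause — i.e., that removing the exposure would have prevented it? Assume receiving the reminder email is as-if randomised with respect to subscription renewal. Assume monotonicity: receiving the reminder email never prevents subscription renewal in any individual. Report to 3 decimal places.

PN ≈ 0.783

p₁ = 0.572, p₀ = 0.124.
Under exogeneity and monotonicity, PN = (p₁ − p₀) / p₁.
PN = (0.572 − 0.124) / 0.572 = 0.448 / 0.572 ≈ 0.7832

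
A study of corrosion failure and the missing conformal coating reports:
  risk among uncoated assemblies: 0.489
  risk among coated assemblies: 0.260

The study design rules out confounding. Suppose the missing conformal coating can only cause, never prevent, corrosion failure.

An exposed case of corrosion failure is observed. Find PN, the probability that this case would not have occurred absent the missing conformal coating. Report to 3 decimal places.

PN ≈ 0.468

Let p₁ = 0.489, p₀ = 0.26.
Under exogeneity and monotonicity, PN = (p₁ − p₀) / p₁.
PN = (0.489 − 0.26) / 0.489 = 0.229 / 0.489 ≈ 0.4683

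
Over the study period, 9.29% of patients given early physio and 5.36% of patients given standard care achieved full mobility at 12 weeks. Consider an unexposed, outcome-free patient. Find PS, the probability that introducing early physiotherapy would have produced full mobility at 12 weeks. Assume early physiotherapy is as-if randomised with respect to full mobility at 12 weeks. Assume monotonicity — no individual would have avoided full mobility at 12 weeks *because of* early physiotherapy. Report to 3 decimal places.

p₁ = 0.0929, p₀ = 0.0536.
Under exogeneity and monotonicity, PS = (p₁ − p₀) / (1 − p₀).
PS = (0.0929 − 0.0536) / (1 − 0.0536) = 0.0393 / 0.9464 ≈ 0.0415

PS ≈ 0.042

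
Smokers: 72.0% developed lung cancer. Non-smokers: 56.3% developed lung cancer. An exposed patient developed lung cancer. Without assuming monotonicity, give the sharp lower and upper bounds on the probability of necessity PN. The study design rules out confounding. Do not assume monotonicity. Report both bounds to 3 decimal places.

0.218 ≤ PN ≤ 0.607

p₁ = 0.72, p₀ = 0.563.
Under exogeneity alone the bounds on PN are max{0,(p₁−p₀)/p₁} ≤ PN ≤ min{1,(1−p₀)/p₁}.
  lower = (p₁ − p₀)/p₁ = 0.157 / 0.72 ≈ 0.2181
  upper = min{1, (1 − p₀)/p₁} = 0.437 / 0.72 ≈ 0.6069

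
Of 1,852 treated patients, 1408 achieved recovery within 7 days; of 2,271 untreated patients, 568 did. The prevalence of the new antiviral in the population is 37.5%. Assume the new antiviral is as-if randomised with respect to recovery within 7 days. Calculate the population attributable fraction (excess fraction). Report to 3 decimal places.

p₁ = P(outcome | exposed) = 1408/1852 = 0.76026
p₀ = P(outcome | unexposed) = 568/2271 = 0.25011
Overall risk P(Y=1) = π·p₁ + (1−π)·p₀ = 0.375×0.76026 + 0.625×0.25011 = 0.44142.
Under exogeneity, PAF = [P(Y=1) − p₀] / P(Y=1).
PAF = (0.44142 − 0.25011) / 0.44142 ≈ 0.4334

PAF ≈ 0.433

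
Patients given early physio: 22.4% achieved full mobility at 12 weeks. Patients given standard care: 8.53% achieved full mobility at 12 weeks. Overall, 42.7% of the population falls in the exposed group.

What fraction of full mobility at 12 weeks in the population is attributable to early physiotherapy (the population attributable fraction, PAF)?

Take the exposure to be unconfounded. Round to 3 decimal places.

PAF ≈ 0.410

p₁ = 0.224, p₀ = 0.0853.
Overall risk P(Y=1) = π·p₁ + (1−π)·p₀ = 0.427×0.224 + 0.573×0.0853 = 0.14452.
Under exogeneity, PAF = [P(Y=1) − p₀] / P(Y=1).
PAF = (0.14452 − 0.0853) / 0.14452 ≈ 0.4098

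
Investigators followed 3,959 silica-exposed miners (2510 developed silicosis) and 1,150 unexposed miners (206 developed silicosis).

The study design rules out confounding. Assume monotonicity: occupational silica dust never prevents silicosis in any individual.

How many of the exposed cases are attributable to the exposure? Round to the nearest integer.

p₁ = P(outcome | exposed) = 2510/3959 = 0.634
p₀ = P(outcome | unexposed) = 206/1150 = 0.17913
PN = (p₁ − p₀)/p₁ = (0.634 − 0.17913) / 0.634 ≈ 0.71746.
Attributable cases ≈ PN × (exposed cases) = 0.71746 × 2510 ≈ 1800.82.

about 1801 cases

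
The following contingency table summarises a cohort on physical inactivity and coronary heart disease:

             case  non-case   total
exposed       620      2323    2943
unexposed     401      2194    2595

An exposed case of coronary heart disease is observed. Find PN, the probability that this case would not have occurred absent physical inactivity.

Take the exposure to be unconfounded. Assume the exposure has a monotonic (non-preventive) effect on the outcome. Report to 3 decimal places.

PN ≈ 0.266

p₁ = P(outcome | exposed) = 620/2943 = 0.21067
p₀ = P(outcome | unexposed) = 401/2595 = 0.15453
Under exogeneity and monotonicity, PN = (p₁ − p₀)/p₁.
PN = (0.21067 − 0.15453) / 0.21067 ≈ 0.2665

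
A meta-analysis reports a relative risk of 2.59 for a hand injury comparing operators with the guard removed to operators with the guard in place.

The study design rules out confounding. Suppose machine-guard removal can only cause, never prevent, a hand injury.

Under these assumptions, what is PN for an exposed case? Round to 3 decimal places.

PN ≈ 0.614

Under exogeneity and monotonicity, PN = (RR − 1) / RR = 1 − 1/RR.
PN = (2.59 − 1) / 2.59 = 1.59 / 2.59 ≈ 0.6139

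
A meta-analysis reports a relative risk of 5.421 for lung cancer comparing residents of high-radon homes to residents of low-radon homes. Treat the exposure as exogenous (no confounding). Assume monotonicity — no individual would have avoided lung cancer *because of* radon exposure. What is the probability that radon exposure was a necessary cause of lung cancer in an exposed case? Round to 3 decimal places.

Under exogeneity and monotonicity, PN = (RR − 1) / RR = 1 − 1/RR.
PN = (5.421 − 1) / 5.421 = 4.421 / 5.421 ≈ 0.8155

PN ≈ 0.816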